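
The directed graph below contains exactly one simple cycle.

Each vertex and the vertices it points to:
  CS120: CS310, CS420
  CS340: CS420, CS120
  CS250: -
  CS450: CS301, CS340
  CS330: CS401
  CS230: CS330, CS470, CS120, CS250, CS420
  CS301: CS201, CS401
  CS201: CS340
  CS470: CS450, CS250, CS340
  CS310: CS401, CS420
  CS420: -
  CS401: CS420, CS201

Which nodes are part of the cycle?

DFS with gray/black marking from CS120:
CS120 gray
  CS310 gray
    CS401 gray
      CS420 gray
      CS420 black
      CS201 gray
        CS340 gray
          CS340→CS420: CS420 black — skip
          CS340→CS120: CS120 is gray → back edge
Back edge closes the cycle CS120 → CS310 → CS401 → CS201 → CS340 → CS120; its vertices are {CS120, CS201, CS310, CS340, CS401}.

CS120, CS201, CS310, CS340, CS401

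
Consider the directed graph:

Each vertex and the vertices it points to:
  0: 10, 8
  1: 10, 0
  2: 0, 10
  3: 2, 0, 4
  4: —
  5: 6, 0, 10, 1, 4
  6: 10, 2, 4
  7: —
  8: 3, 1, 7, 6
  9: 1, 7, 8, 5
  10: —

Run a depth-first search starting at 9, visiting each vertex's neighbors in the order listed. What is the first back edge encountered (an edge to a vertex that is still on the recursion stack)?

DFS from 9 (visiting each vertex's neighbors in the order listed); mark gray on enter, black on exit:
9 gray
  1 gray
    10 gray
    10 black
    0 gray
      0→10: 10 black — skip
      8 gray
        3 gray
          2 gray
            2→0: 0 is gray → back edge
First back edge: 2 → 0.

2->0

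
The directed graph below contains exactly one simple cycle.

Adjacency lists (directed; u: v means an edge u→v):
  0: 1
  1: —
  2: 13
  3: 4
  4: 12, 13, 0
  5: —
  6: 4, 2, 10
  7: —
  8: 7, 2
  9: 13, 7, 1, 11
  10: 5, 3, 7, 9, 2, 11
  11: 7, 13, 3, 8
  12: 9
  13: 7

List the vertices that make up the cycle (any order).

DFS with gray/black marking from 4:
4 gray
  12 gray
    9 gray
      13 gray
        7 gray
        7 black
      13 black
      9→7: 7 black — skip
      1 gray
      1 black
      11 gray
        11→7: 7 black — skip
        11→13: 13 black — skip
        3 gray
          3→4: 4 is gray → back edge
Back edge closes the cycle 4 → 12 → 9 → 11 → 3 → 4; its vertices are {3, 4, 9, 11, 12}.

3, 4, 9, 11, 12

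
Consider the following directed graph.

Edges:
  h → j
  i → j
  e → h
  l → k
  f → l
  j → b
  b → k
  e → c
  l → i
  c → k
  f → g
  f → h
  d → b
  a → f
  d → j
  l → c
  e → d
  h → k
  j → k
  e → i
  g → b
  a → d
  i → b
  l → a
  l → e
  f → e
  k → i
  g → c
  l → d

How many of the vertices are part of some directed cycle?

7

A vertex is on a directed cycle iff it belongs to a strongly connected component of size ≥ 2 (or has a self-loop).
The vertices on cycles are {a, b, f, i, j, k, l} — 7 in total.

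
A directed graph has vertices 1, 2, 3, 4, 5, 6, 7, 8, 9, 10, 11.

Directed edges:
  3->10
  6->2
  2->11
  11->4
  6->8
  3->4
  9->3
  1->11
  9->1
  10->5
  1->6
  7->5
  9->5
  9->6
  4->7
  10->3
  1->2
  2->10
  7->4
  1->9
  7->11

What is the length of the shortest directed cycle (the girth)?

For each vertex v, BFS finds the shortest path from v back to v.
The shortest such closed walk is 1 → 9 → 1, length 2.

2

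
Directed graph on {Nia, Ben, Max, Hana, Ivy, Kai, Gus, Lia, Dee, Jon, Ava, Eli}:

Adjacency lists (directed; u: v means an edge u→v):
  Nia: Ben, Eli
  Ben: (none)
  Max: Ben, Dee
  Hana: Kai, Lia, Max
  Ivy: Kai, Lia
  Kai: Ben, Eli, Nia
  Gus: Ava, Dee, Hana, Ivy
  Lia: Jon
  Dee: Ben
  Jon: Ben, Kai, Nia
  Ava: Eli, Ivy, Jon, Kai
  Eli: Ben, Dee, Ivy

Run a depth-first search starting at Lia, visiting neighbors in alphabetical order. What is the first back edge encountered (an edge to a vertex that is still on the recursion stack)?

Ivy->Kai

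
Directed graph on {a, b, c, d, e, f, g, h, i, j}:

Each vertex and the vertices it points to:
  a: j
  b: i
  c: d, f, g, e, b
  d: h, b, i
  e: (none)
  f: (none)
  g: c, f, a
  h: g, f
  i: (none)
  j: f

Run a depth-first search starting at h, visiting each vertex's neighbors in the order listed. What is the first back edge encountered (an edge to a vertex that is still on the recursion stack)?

DFS from h (visiting each vertex's neighbors in the order listed); mark gray on enter, black on exit:
h gray
  g gray
    c gray
      d gray
        d→h: h is gray → back edge
First back edge: d → h.

d->h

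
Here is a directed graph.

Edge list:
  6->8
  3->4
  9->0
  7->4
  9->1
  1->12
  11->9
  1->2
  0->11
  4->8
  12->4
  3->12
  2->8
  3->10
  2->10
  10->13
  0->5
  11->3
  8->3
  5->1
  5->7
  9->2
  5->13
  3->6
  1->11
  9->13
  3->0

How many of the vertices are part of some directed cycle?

12

A vertex is on a directed cycle iff it belongs to a strongly connected component of size ≥ 2 (or has a self-loop).
The vertices on cycles are {0, 1, 2, 3, 4, 5, 6, 7, 8, 9, 11, 12} — 12 in total.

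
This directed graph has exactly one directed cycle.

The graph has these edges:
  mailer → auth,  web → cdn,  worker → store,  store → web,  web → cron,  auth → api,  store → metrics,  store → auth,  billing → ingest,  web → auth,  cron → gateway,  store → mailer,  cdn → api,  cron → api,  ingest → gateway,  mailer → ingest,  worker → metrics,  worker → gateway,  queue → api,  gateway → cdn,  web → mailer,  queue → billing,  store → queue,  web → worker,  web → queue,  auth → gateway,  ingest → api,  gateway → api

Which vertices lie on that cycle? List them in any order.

web, store, worker

DFS with gray/black marking from worker:
worker gray
  gateway gray
    api gray
    api black
    cdn gray
      cdn→api: api black — skip
    cdn black
  gateway black
  store gray
    mailer gray
      ingest gray
        ingest→gateway: gateway black — skip
        ingest→api: api black — skip
      ingest black
      auth gray
        auth→api: api black — skip
        auth→gateway: gateway black — skip
      auth black
    mailer black
    web gray
      web→mailer: mailer black — skip
      web→cdn: cdn black — skip
      cron gray
        cron→api: api black — skip
        cron→gateway: gateway black — skip
      cron black
      queue gray
        queue→api: api black — skip
        billing gray
          billing→ingest: ingest black — skip
        billing black
      queue black
      web→auth: auth black — skip
      web→worker: worker is gray → back edge
Back edge closes the cycle worker → store → web → worker; its vertices are {web, store, worker}.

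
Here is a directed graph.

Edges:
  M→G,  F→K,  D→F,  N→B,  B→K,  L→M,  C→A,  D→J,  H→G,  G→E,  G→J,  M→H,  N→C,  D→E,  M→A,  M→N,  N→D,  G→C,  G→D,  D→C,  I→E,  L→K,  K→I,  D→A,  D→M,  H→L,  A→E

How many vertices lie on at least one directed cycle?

6

A vertex is on a directed cycle iff it belongs to a strongly connected component of size ≥ 2 (or has a self-loop).
The vertices on cycles are {D, G, H, L, M, N} — 6 in total.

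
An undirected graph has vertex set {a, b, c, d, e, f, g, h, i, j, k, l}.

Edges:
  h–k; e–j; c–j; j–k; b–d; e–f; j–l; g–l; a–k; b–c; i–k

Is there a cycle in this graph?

No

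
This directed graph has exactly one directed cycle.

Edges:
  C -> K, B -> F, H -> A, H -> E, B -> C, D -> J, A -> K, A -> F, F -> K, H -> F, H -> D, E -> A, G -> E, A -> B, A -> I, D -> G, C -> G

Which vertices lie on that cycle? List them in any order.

DFS with gray/black marking from A:
A gray
  K gray
  K black
  F gray
    F→K: K black — skip
  F black
  I gray
  I black
  B gray
    C gray
      C→K: K black — skip
      G gray
        E gray
          E→A: A is gray → back edge
Back edge closes the cycle A → B → C → G → E → A; its vertices are {A, B, C, E, G}.

A, B, C, E, G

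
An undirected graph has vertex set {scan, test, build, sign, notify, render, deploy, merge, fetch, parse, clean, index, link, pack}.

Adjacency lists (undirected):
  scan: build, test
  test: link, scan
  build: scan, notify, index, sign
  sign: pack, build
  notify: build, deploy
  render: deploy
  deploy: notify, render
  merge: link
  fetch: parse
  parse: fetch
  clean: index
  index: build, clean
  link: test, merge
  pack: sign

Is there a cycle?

DFS, tracking each vertex's parent; an edge to a visited non-parent vertex closes a cycle.
Start from link:
visit link (parent –)
  visit test (parent link)
    test–link: parent, skip
    visit scan (parent test)
      visit build (parent scan)
        build–scan: parent, skip
        visit notify (parent build)
          notify–build: parent, skip
          visit deploy (parent notify)
            deploy–notify: parent, skip
            visit render (parent deploy)
              render–deploy: parent, skip
        visit index (parent build)
          index–build: parent, skip
          visit clean (parent index)
            clean–index: parent, skip
        visit sign (parent build)
          visit pack (parent sign)
            pack–sign: parent, skip
          sign–build: parent, skip
      scan–test: parent, skip
  visit merge (parent link)
    merge–link: parent, skip
visit fetch (parent –)
  visit parse (parent fetch)
    parse–fetch: parent, skip
No non-parent visited neighbor found — the graph is a forest.

No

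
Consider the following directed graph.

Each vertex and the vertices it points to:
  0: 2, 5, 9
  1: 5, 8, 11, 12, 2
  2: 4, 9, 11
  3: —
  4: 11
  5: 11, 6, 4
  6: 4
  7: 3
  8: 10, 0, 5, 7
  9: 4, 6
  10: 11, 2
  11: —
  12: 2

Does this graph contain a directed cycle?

No

DFS with white/gray/black marking, starting from 4:
4 gray
  11 gray
  11 black
4 black
0 gray
  2 gray
    2→4: 4 black — skip
    9 gray
      9→4: 4 black — skip
      6 gray
        6→4: 4 black — skip
      6 black
    9 black
    2→11: 11 black — skip
  2 black
  5 gray
    5→11: 11 black — skip
    5→6: 6 black — skip
    5→4: 4 black — skip
  5 black
  0→9: 9 black — skip
0 black
1 gray
  1→5: 5 black — skip
  8 gray
    10 gray
      10→11: 11 black — skip
      10→2: 2 black — skip
    10 black
    8→0: 0 black — skip
    8→5: 5 black — skip
    7 gray
      3 gray
      3 black
    7 black
  8 black
  1→11: 11 black — skip
  12 gray
    12→2: 2 black — skip
  12 black
  1→2: 2 black — skip
1 black
Every edge goes to a white or black vertex — no back edge, so the graph is acyclic.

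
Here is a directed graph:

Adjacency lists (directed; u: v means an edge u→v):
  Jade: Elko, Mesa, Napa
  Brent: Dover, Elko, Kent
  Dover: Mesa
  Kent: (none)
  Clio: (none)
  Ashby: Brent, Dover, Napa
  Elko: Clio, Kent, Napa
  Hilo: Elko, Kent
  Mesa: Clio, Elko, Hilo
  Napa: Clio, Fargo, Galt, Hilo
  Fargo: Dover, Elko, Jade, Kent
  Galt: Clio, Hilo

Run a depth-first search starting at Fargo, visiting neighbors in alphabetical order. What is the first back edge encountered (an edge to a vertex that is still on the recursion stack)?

Napa->Fargo

DFS from Fargo (visiting neighbors in alphabetical order); mark gray on enter, black on exit:
Fargo gray
  Dover gray
    Mesa gray
      Clio gray
      Clio black
      Elko gray
        Elko→Clio: Clio black — skip
        Kent gray
        Kent black
        Napa gray
          Napa→Clio: Clio black — skip
          Napa→Fargo: Fargo is gray → back edge
First back edge: Napa → Fargo.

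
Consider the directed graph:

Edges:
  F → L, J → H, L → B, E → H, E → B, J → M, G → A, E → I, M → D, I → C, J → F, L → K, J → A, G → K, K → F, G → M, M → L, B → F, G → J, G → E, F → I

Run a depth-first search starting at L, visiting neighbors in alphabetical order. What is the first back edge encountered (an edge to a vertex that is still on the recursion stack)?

DFS from L (visiting neighbors in alphabetical order); mark gray on enter, black on exit:
L gray
  B gray
    F gray
      I gray
        C gray
        C black
      I black
      F→L: L is gray → back edge
First back edge: F → L.

F->L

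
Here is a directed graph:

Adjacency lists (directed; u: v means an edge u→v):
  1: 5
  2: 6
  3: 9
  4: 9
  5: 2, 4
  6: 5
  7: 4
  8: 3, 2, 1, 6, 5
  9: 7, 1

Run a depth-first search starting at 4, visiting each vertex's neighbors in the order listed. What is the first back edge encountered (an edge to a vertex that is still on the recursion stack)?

7->4

DFS from 4 (visiting each vertex's neighbors in the order listed); mark gray on enter, black on exit:
4 gray
  9 gray
    7 gray
      7→4: 4 is gray → back edge
First back edge: 7 → 4.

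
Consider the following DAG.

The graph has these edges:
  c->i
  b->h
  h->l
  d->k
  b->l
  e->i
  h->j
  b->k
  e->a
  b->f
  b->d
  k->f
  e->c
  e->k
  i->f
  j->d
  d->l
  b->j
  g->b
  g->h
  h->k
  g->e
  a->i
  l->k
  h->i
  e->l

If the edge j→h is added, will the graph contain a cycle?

Adding j→h creates a cycle iff h can already reach j.
Path from h: h → j.
So h → … → j → h is a cycle.

Yes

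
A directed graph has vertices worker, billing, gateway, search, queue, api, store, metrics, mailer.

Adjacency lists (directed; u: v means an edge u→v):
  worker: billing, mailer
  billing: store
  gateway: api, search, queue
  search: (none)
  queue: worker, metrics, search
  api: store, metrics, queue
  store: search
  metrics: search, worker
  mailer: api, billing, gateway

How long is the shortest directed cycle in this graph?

For each vertex v, BFS finds the shortest path from v back to v.
The shortest such closed walk is mailer → gateway → queue → worker → mailer, length 4.

4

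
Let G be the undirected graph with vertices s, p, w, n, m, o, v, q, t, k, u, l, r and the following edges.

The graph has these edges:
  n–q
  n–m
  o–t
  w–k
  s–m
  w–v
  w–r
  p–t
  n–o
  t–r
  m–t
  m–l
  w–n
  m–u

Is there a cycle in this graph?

Yes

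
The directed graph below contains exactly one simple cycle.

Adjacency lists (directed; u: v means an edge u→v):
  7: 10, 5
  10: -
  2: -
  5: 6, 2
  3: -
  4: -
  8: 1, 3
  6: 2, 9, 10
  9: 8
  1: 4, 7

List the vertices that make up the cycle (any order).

1, 5, 6, 7, 8, 9

DFS with gray/black marking from 1:
1 gray
  4 gray
  4 black
  7 gray
    10 gray
    10 black
    5 gray
      6 gray
        2 gray
        2 black
        9 gray
          8 gray
            8→1: 1 is gray → back edge
Back edge closes the cycle 1 → 7 → 5 → 6 → 9 → 8 → 1; its vertices are {1, 5, 6, 7, 8, 9}.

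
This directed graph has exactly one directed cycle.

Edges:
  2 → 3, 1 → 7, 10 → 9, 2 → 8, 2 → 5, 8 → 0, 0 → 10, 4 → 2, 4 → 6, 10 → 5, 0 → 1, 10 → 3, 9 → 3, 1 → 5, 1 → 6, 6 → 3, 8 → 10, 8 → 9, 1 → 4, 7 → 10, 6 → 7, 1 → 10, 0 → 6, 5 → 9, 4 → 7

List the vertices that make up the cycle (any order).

DFS with gray/black marking from 0:
0 gray
  6 gray
    7 gray
      10 gray
        5 gray
          9 gray
            3 gray
            3 black
          9 black
        5 black
        10→3: 3 black — skip
        10→9: 9 black — skip
      10 black
    7 black
    6→3: 3 black — skip
  6 black
  0→10: 10 black — skip
  1 gray
    1→5: 5 black — skip
    1→10: 10 black — skip
    1→6: 6 black — skip
    4 gray
      4→7: 7 black — skip
      2 gray
        2→3: 3 black — skip
        2→5: 5 black — skip
        8 gray
          8→10: 10 black — skip
          8→0: 0 is gray → back edge
Back edge closes the cycle 0 → 1 → 4 → 2 → 8 → 0; its vertices are {0, 1, 2, 4, 8}.

0, 1, 2, 4, 8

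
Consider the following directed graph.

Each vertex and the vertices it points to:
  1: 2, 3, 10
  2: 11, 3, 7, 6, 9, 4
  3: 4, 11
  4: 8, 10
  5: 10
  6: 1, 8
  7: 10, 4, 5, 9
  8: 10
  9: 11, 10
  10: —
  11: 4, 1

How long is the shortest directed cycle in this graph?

3

For each vertex v, BFS finds the shortest path from v back to v.
The shortest such closed walk is 2 → 11 → 1 → 2, length 3.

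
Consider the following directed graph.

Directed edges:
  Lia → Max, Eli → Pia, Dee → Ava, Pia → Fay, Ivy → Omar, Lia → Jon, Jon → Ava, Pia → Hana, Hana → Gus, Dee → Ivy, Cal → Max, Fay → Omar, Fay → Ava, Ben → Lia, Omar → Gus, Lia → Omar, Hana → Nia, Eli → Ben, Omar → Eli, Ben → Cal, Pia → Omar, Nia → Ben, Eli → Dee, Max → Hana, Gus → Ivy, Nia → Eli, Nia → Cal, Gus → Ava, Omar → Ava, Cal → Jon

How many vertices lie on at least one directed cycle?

13

A vertex is on a directed cycle iff it belongs to a strongly connected component of size ≥ 2 (or has a self-loop).
The vertices on cycles are {Ben, Cal, Dee, Eli, Fay, Gus, Ivy, Lia, Max, Nia, Pia, Hana, Omar} — 13 in total.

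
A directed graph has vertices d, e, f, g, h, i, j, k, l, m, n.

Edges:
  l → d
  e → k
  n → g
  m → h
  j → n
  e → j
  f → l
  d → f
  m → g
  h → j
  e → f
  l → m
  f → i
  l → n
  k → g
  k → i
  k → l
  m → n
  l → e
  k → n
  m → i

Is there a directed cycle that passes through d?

Yes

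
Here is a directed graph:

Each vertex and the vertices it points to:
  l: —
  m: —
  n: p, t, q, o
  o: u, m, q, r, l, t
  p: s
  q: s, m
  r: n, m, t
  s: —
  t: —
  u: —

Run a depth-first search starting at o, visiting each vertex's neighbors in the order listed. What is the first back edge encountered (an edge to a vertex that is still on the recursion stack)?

n->o

DFS from o (visiting each vertex's neighbors in the order listed); mark gray on enter, black on exit:
o gray
  u gray
  u black
  m gray
  m black
  q gray
    s gray
    s black
    q→m: m black — skip
  q black
  r gray
    n gray
      p gray
        p→s: s black — skip
      p black
      t gray
      t black
      n→q: q black — skip
      n→o: o is gray → back edge
First back edge: n → o.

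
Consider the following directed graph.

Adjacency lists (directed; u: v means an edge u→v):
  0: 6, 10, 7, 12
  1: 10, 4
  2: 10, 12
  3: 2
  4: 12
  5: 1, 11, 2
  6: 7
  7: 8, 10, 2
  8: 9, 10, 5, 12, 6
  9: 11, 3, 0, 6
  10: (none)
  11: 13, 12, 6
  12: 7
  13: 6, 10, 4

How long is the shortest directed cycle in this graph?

3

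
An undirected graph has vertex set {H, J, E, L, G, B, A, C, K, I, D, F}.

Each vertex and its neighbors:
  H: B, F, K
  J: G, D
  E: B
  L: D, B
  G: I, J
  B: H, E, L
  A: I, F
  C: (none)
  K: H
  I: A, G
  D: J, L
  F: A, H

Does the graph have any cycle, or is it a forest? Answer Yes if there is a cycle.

Yes

DFS, tracking each vertex's parent; an edge to a visited non-parent vertex closes a cycle.
Start from E:
visit E (parent –)
  visit B (parent E)
    visit H (parent B)
      H–B: parent, skip
      visit F (parent H)
        visit A (parent F)
          visit I (parent A)
            I–A: parent, skip
            visit G (parent I)
              G–I: parent, skip
              visit J (parent G)
                J–G: parent, skip
                visit D (parent J)
                  D–J: parent, skip
                  visit L (parent D)
                    L–D: parent, skip
                    L–B: B visited and ≠ parent → cycle
Cycle: B – H – F – A – I – G – J – D – L – B.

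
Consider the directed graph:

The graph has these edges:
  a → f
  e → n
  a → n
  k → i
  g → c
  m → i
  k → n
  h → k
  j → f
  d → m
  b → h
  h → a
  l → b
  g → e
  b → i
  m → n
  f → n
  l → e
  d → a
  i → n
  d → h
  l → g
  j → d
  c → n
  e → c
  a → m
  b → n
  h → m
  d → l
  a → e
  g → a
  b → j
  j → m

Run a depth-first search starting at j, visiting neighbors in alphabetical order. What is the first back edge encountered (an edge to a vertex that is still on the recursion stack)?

b->j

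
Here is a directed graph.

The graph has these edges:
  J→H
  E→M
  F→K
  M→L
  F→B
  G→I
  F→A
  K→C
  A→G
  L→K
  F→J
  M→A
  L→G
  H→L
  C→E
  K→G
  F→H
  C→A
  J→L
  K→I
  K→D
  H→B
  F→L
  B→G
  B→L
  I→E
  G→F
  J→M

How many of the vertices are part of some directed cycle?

12

A vertex is on a directed cycle iff it belongs to a strongly connected component of size ≥ 2 (or has a self-loop).
The vertices on cycles are {A, B, C, E, F, G, H, I, J, K, L, M} — 12 in total.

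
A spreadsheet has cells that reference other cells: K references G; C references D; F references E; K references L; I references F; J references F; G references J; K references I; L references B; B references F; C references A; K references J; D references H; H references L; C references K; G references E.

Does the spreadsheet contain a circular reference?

No

DFS with white/gray/black marking, starting from K:
K gray
  I gray
    F gray
      E gray
      E black
    F black
  I black
  J gray
    J→F: F black — skip
  J black
  G gray
    G→J: J black — skip
    G→E: E black — skip
  G black
  L gray
    B gray
      B→F: F black — skip
    B black
  L black
K black
C gray
  C→K: K black — skip
  D gray
    H gray
      H→L: L black — skip
    H black
  D black
  A gray
  A black
C black
Every edge goes to a white or black vertex — no back edge, so the graph is acyclic.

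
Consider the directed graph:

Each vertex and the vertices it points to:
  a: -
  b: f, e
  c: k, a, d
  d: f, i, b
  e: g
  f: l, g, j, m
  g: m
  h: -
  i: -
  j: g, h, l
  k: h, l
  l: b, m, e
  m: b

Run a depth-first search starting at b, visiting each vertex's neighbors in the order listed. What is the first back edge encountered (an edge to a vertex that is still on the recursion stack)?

l→b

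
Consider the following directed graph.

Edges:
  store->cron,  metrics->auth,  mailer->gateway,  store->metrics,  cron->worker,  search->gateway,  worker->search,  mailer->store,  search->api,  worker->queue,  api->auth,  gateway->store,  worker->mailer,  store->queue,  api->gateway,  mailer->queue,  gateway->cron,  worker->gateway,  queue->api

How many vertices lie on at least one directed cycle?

A vertex is on a directed cycle iff it belongs to a strongly connected component of size ≥ 2 (or has a self-loop).
The vertices on cycles are {api, cron, queue, store, mailer, search, worker, gateway} — 8 in total.

8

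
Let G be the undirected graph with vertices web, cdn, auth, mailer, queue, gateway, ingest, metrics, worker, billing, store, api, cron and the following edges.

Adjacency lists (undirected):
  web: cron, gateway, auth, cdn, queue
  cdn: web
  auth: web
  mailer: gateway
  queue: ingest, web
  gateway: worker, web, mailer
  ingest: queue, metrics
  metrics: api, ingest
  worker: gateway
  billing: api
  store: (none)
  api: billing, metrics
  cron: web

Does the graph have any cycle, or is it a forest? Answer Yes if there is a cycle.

No

DFS, tracking each vertex's parent; an edge to a visited non-parent vertex closes a cycle.
Start from queue:
visit queue (parent –)
  visit ingest (parent queue)
    ingest–queue: parent, skip
    visit metrics (parent ingest)
      visit api (parent metrics)
        visit billing (parent api)
          billing–api: parent, skip
        api–metrics: parent, skip
      metrics–ingest: parent, skip
  visit web (parent queue)
    visit cron (parent web)
      cron–web: parent, skip
    visit gateway (parent web)
      visit worker (parent gateway)
        worker–gateway: parent, skip
      gateway–web: parent, skip
      visit mailer (parent gateway)
        mailer–gateway: parent, skip
    visit auth (parent web)
      auth–web: parent, skip
    visit cdn (parent web)
      cdn–web: parent, skip
    web–queue: parent, skip
visit store (parent –)
No non-parent visited neighbor found — the graph is a forest.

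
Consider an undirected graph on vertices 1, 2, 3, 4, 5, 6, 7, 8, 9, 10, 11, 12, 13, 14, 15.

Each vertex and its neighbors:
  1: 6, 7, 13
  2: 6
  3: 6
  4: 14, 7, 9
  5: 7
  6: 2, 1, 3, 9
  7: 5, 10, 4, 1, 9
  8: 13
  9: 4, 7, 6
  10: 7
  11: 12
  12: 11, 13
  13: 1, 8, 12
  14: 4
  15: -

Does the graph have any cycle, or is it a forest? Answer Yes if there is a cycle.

Yes

DFS, tracking each vertex's parent; an edge to a visited non-parent vertex closes a cycle.
Start from 8:
visit 8 (parent –)
  visit 13 (parent 8)
    visit 1 (parent 13)
      visit 6 (parent 1)
        visit 2 (parent 6)
          2–6: parent, skip
        6–1: parent, skip
        visit 3 (parent 6)
          3–6: parent, skip
        visit 9 (parent 6)
          visit 4 (parent 9)
            visit 14 (parent 4)
              14–4: parent, skip
            visit 7 (parent 4)
              visit 5 (parent 7)
                5–7: parent, skip
              visit 10 (parent 7)
                10–7: parent, skip
              7–4: parent, skip
              7–1: 1 visited and ≠ parent → cycle
Cycle: 1 – 6 – 9 – 4 – 7 – 1.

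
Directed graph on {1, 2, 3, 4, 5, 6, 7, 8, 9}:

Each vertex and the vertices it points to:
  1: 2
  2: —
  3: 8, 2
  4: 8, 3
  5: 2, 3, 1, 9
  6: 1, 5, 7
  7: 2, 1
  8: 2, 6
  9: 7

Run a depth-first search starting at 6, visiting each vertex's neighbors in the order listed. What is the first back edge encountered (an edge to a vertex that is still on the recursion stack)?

8->6

DFS from 6 (visiting each vertex's neighbors in the order listed); mark gray on enter, black on exit:
6 gray
  1 gray
    2 gray
    2 black
  1 black
  5 gray
    5→2: 2 black — skip
    3 gray
      8 gray
        8→2: 2 black — skip
        8→6: 6 is gray → back edge
First back edge: 8 → 6.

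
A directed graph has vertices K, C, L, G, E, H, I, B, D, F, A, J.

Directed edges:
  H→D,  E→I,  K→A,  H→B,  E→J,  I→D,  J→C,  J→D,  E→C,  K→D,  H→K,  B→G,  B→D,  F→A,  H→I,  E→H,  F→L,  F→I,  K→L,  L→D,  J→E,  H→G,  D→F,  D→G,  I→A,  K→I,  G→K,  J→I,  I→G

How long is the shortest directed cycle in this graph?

2

For each vertex v, BFS finds the shortest path from v back to v.
The shortest such closed walk is E → J → E, length 2.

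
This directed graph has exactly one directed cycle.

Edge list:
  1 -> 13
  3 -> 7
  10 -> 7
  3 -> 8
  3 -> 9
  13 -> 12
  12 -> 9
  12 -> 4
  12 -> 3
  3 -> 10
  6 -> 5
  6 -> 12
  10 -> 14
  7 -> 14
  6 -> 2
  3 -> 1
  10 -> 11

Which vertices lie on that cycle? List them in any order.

DFS with gray/black marking from 12:
12 gray
  3 gray
    1 gray
      13 gray
        13→12: 12 is gray → back edge
Back edge closes the cycle 12 → 3 → 1 → 13 → 12; its vertices are {1, 3, 12, 13}.

1, 3, 12, 13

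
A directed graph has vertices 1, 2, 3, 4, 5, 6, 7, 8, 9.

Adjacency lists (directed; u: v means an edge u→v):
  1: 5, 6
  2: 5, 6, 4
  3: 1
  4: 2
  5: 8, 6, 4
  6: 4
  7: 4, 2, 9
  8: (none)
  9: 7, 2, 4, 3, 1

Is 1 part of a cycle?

No

1 lies on a cycle iff there is a path from 1 back to itself.
Exploring from 1, it never reaches itself; equivalently, its strongly connected component is a singleton.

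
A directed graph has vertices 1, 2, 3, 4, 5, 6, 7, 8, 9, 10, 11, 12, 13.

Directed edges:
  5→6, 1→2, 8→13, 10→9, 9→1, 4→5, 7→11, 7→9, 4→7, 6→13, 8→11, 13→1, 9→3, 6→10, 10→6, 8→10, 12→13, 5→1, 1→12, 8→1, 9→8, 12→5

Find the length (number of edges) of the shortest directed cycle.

2

For each vertex v, BFS finds the shortest path from v back to v.
The shortest such closed walk is 10 → 6 → 10, length 2.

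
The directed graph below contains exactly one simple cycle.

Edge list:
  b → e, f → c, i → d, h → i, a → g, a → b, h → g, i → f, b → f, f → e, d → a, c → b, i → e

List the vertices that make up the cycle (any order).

b, c, f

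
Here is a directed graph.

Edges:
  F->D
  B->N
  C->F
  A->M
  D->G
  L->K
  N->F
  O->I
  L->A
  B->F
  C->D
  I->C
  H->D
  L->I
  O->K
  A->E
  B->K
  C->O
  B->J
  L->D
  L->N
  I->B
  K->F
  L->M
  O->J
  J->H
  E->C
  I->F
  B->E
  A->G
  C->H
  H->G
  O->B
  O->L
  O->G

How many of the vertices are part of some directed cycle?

7

A vertex is on a directed cycle iff it belongs to a strongly connected component of size ≥ 2 (or has a self-loop).
The vertices on cycles are {A, B, C, E, I, L, O} — 7 in total.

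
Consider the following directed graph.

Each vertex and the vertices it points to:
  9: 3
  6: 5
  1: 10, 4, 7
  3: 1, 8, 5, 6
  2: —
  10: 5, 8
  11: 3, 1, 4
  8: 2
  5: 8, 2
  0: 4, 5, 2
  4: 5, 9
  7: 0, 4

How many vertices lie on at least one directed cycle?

6

A vertex is on a directed cycle iff it belongs to a strongly connected component of size ≥ 2 (or has a self-loop).
The vertices on cycles are {0, 1, 3, 4, 7, 9} — 6 in total.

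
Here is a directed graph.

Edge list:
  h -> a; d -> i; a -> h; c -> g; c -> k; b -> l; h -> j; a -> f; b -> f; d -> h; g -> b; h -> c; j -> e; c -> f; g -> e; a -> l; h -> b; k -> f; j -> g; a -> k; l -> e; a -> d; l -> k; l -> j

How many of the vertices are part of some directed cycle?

7

A vertex is on a directed cycle iff it belongs to a strongly connected component of size ≥ 2 (or has a self-loop).
The vertices on cycles are {a, b, d, g, h, j, l} — 7 in total.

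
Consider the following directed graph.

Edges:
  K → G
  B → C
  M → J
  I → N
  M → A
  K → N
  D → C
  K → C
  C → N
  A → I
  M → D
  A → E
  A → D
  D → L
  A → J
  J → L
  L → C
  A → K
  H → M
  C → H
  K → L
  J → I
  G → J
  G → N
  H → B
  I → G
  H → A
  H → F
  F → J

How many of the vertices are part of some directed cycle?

12

A vertex is on a directed cycle iff it belongs to a strongly connected component of size ≥ 2 (or has a self-loop).
The vertices on cycles are {A, B, C, D, F, G, H, I, J, K, L, M} — 12 in total.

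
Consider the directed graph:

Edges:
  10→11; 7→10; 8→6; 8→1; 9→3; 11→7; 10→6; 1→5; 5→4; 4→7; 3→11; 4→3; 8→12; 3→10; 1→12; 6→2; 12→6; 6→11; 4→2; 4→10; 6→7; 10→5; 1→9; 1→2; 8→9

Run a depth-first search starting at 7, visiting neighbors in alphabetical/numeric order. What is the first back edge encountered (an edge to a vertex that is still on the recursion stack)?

DFS from 7 (visiting neighbors in alphabetical/numeric order); mark gray on enter, black on exit:
7 gray
  10 gray
    5 gray
      4 gray
        2 gray
        2 black
        3 gray
          3→10: 10 is gray → back edge
First back edge: 3 → 10.

3->10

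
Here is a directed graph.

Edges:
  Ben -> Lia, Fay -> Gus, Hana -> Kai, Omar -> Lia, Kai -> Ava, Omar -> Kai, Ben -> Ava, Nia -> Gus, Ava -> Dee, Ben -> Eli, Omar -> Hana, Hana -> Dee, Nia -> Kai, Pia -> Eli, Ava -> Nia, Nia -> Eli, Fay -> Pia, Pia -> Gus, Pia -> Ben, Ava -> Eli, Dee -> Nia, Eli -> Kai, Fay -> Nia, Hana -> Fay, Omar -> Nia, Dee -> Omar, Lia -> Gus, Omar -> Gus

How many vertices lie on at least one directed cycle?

A vertex is on a directed cycle iff it belongs to a strongly connected component of size ≥ 2 (or has a self-loop).
The vertices on cycles are {Ava, Ben, Dee, Eli, Fay, Kai, Nia, Pia, Hana, Omar} — 10 in total.

10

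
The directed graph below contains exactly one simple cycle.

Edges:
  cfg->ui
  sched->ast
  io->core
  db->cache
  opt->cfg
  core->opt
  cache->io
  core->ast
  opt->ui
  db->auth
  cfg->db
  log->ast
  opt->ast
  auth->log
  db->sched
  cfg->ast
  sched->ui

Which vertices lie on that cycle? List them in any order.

DFS with gray/black marking from db:
db gray
  sched gray
    ast gray
    ast black
    ui gray
    ui black
  sched black
  cache gray
    io gray
      core gray
        opt gray
          cfg gray
            cfg→db: db is gray → back edge
Back edge closes the cycle db → cache → io → core → opt → cfg → db; its vertices are {db, io, cfg, opt, core, cache}.

db, io, cfg, opt, core, cache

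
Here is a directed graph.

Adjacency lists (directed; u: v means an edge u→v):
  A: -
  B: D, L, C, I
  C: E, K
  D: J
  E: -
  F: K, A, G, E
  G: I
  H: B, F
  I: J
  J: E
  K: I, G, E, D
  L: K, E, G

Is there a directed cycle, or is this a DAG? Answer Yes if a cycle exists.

DFS with white/gray/black marking, starting from G:
G gray
  I gray
    J gray
      E gray
      E black
    J black
  I black
G black
A gray
A black
B gray
  D gray
    D→J: J black — skip
  D black
  L gray
    K gray
      K→I: I black — skip
      K→G: G black — skip
      K→E: E black — skip
      K→D: D black — skip
    K black
    L→E: E black — skip
    L→G: G black — skip
  L black
  C gray
    C→E: E black — skip
    C→K: K black — skip
  C black
  B→I: I black — skip
B black
F gray
  F→K: K black — skip
  F→A: A black — skip
  F→G: G black — skip
  F→E: E black — skip
F black
H gray
  H→B: B black — skip
  H→F: F black — skip
H black
Every edge goes to a white or black vertex — no back edge, so the graph is acyclic.

No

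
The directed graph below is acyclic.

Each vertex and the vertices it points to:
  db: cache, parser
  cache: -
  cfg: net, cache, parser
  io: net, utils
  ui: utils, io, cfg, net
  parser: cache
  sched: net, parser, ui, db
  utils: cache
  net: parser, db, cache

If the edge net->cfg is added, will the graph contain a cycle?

Adding net→cfg creates a cycle iff cfg can already reach net.
Path from cfg: cfg → net.
So cfg → … → net → cfg is a cycle.

Yes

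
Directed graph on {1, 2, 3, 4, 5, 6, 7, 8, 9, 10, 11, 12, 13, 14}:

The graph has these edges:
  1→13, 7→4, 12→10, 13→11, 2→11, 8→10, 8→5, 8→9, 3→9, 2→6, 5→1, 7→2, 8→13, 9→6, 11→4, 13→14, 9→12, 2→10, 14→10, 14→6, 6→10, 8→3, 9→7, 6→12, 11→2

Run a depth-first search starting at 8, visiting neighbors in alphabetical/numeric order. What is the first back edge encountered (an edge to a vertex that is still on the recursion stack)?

11->2

DFS from 8 (visiting neighbors in alphabetical/numeric order); mark gray on enter, black on exit:
8 gray
  3 gray
    9 gray
      6 gray
        10 gray
        10 black
        12 gray
          12→10: 10 black — skip
        12 black
      6 black
      7 gray
        2 gray
          2→6: 6 black — skip
          2→10: 10 black — skip
          11 gray
            11→2: 2 is gray → back edge
First back edge: 11 → 2.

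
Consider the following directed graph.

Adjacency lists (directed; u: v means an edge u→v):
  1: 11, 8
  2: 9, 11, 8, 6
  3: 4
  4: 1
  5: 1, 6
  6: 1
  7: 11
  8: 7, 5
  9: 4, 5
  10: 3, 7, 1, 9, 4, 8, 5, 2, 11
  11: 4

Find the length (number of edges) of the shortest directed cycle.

3

For each vertex v, BFS finds the shortest path from v back to v.
The shortest such closed walk is 8 → 5 → 1 → 8, length 3.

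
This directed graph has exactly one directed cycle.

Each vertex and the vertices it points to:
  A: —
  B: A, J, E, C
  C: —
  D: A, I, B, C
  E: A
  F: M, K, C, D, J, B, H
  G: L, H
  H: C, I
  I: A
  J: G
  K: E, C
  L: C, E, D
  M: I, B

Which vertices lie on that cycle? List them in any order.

B, D, G, J, L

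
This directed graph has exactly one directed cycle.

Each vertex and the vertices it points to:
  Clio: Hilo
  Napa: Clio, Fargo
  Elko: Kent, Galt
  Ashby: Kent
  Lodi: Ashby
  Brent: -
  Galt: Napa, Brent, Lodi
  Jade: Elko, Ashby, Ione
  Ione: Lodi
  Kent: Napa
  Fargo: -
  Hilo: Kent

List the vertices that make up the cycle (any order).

Clio, Hilo, Kent, Napa

DFS with gray/black marking from Napa:
Napa gray
  Clio gray
    Hilo gray
      Kent gray
        Kent→Napa: Napa is gray → back edge
Back edge closes the cycle Napa → Clio → Hilo → Kent → Napa; its vertices are {Clio, Hilo, Kent, Napa}.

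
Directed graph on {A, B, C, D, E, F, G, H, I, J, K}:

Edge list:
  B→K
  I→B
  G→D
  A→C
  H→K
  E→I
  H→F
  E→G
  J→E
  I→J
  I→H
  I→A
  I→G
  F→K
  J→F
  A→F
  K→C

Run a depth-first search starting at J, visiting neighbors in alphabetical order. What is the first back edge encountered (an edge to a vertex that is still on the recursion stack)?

I->J

DFS from J (visiting neighbors in alphabetical order); mark gray on enter, black on exit:
J gray
  E gray
    G gray
      D gray
      D black
    G black
    I gray
      A gray
        C gray
        C black
        F gray
          K gray
            K→C: C black — skip
          K black
        F black
      A black
      B gray
        B→K: K black — skip
      B black
      I→G: G black — skip
      H gray
        H→F: F black — skip
        H→K: K black — skip
      H black
      I→J: J is gray → back edge
First back edge: I → J.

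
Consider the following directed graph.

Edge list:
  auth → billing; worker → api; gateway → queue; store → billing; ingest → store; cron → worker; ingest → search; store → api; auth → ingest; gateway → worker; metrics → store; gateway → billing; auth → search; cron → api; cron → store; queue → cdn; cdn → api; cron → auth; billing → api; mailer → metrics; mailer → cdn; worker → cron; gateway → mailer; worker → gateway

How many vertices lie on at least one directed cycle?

A vertex is on a directed cycle iff it belongs to a strongly connected component of size ≥ 2 (or has a self-loop).
The vertices on cycles are {cron, worker, gateway} — 3 in total.

3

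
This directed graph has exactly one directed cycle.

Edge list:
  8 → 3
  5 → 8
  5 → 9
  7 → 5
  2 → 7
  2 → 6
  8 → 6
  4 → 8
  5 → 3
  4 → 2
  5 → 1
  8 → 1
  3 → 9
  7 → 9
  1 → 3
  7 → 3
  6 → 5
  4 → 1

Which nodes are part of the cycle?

5, 6, 8

DFS with gray/black marking from 8:
8 gray
  3 gray
    9 gray
    9 black
  3 black
  6 gray
    5 gray
      5→8: 8 is gray → back edge
Back edge closes the cycle 8 → 6 → 5 → 8; its vertices are {5, 6, 8}.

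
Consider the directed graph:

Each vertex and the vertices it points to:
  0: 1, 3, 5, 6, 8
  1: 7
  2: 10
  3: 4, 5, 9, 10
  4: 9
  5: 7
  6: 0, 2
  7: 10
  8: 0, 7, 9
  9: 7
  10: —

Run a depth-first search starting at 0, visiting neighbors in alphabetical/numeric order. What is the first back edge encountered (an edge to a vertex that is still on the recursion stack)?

DFS from 0 (visiting neighbors in alphabetical/numeric order); mark gray on enter, black on exit:
0 gray
  1 gray
    7 gray
      10 gray
      10 black
    7 black
  1 black
  3 gray
    4 gray
      9 gray
        9→7: 7 black — skip
      9 black
    4 black
    5 gray
      5→7: 7 black — skip
    5 black
    3→9: 9 black — skip
    3→10: 10 black — skip
  3 black
  0→5: 5 black — skip
  6 gray
    6→0: 0 is gray → back edge
First back edge: 6 → 0.

6→0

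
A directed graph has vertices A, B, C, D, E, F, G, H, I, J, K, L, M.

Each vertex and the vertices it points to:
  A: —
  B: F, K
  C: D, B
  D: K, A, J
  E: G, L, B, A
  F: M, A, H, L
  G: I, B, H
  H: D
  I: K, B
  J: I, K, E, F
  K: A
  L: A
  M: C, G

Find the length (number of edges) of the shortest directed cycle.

For each vertex v, BFS finds the shortest path from v back to v.
The shortest such closed walk is J → F → H → D → J, length 4.

4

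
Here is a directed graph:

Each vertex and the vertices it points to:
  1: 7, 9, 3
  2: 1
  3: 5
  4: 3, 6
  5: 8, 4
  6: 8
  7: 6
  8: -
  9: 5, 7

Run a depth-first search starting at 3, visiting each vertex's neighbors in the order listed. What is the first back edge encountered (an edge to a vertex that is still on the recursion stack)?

4->3

DFS from 3 (visiting each vertex's neighbors in the order listed); mark gray on enter, black on exit:
3 gray
  5 gray
    8 gray
    8 black
    4 gray
      4→3: 3 is gray → back edge
First back edge: 4 → 3.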